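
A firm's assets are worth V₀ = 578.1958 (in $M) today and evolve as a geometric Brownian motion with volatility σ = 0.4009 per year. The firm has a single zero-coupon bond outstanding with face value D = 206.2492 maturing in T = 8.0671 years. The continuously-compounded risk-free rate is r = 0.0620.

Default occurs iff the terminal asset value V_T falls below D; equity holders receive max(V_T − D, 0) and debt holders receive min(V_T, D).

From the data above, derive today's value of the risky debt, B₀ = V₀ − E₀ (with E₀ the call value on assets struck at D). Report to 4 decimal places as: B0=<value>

B0=113.7556

Work the structural quantities from V₀ = 578.1958 against face 206.2492:
d₁ = [ln(V₀/D) + (r + σ²/2)T] / (σ√T)
   = [ln(578.1958/206.2492) + (0.0620 + 0.5·0.4009²)·8.0671] / (0.4009·√8.0671)
   = [1.030827 + 1.148436] / 1.138662 = 1.913881
d₂ = d₁ − σ√T = 1.913881 − 1.138662 = 0.775219
N(d₁) = 0.972182,  N(d₂) = 0.780895,  e^(−rT) = 0.606434
E₀ = V₀·N(d₁) − D·e^(−rT)·N(d₂)
   = 578.1958·0.972182 − 206.2492·0.606434·0.780895 = 464.440191
B₀ = V₀ − E₀ = 578.1958 − 464.440191 = 113.755609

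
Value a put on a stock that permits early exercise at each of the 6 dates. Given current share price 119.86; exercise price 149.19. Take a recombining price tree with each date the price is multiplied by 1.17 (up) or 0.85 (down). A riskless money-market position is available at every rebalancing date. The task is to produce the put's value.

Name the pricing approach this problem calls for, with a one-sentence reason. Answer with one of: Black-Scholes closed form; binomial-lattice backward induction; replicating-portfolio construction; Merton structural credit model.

framework: binomial-lattice backward induction

Key observation: the put (strike 149.19 on spot 119.86) is American-style on a 6-step discrete price model, so the early-exercise decision at every node requires stepwise backward valuation — a closed form cannot price the exercise right.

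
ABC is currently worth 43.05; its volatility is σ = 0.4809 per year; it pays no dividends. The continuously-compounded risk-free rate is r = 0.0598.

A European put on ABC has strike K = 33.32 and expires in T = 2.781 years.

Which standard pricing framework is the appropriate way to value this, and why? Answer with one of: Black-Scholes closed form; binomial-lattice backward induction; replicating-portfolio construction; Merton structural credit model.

Key observation: the strike-33.32 put on ABC is European-exercise on a continuously-modelled lognormal underlying, so its value is a single closed-form evaluation.

framework: Black-Scholes closed form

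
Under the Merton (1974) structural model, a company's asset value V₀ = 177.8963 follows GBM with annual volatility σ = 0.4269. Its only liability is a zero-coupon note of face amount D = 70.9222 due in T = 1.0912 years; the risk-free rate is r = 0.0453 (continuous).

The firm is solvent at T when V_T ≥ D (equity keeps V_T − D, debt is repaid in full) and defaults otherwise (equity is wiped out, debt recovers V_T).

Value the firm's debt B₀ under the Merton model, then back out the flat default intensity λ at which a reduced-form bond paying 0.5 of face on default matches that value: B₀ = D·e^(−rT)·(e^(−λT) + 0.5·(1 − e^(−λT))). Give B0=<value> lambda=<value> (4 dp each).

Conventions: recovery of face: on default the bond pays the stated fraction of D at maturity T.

With assets at 177.8963 and a single debt payment of 70.9222 at 1.0912 years:
d₁ = [ln(V₀/D) + (r + σ²/2)T] / (σ√T)
   = [ln(177.8963/70.9222) + (0.0453 + 0.5·0.4269²)·1.0912] / (0.4269·√1.0912)
   = [0.919617 + 0.148863] / 0.445942 = 2.396009
d₂ = d₁ − σ√T = 2.396009 − 0.445942 = 1.950067
N(d₁) = 0.991713,  N(d₂) = 0.974416,  e^(−rT) = 0.951770
E₀ = V₀·N(d₁) − D·e^(−rT)·N(d₂)
   = 177.8963·0.991713 − 70.9222·0.951770·0.974416 = 110.647323
B₀ = V₀ − E₀ = 177.8963 − 110.647323 = 67.248977
e^(−λT) = (B₀·e^(rT)/D − 0.5)/(1 − 0.5) = (67.2490·1.050673/70.9222 − 0.5)/0.5 = 0.99251406
λ = −ln(0.99251406)/1.0912 = 0.006886

B0=67.2490 lambda=0.0069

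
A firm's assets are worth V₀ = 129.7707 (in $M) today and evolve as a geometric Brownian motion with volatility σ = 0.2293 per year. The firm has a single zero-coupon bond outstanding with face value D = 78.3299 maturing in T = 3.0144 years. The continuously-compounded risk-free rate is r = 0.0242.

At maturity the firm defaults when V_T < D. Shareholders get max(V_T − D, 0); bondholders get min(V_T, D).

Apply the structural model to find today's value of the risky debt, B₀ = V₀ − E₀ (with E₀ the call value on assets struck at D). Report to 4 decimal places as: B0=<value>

B0=71.5710

Apply the equity-as-call identities (strike 78.3299, horizon 3.0144 years):
d₁ = [ln(V₀/D) + (r + σ²/2)T] / (σ√T)
   = [ln(129.7707/78.3299) + (0.0242 + 0.5·0.2293²)·3.0144] / (0.2293·√3.0144)
   = [0.504840 + 0.152195] / 0.398111 = 1.650379
d₂ = d₁ − σ√T = 1.650379 − 0.398111 = 1.252268
N(d₁) = 0.950567,  N(d₂) = 0.894764,  e^(−rT) = 0.929649
E₀ = V₀·N(d₁) − D·e^(−rT)·N(d₂)
   = 129.7707·0.950567 − 78.3299·0.929649·0.894764 = 58.199713
B₀ = V₀ − E₀ = 129.7707 − 58.199713 = 71.570987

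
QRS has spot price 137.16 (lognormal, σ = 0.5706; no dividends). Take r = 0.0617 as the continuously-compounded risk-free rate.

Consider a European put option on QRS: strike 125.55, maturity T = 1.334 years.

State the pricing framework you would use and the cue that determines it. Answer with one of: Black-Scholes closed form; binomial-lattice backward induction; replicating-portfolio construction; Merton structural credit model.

framework: Black-Scholes closed form

Key observation: a European-exercise option on QRS struck at 125.55 — a GBM underlying with constant parameters — admits an analytic price: the data contain no early exercise, no discrete tree, no debt structure.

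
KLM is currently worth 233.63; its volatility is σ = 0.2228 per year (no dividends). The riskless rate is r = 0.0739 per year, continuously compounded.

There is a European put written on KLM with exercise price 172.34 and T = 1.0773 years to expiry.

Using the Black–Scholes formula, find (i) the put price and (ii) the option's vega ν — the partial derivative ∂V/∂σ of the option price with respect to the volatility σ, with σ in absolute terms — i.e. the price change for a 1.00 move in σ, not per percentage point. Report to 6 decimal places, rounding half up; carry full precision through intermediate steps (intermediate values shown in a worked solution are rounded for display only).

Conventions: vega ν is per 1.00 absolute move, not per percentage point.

price = 0.893889
ν = 19.996665

σ√T = 0.2228·√1.0773 = 0.231251
d₁ = (ln(S/K) + (r+σ²/2)T) / (σ√T) = (ln(233.63/172.34) + (0.0739+0.2228²/2)·1.0773) / 0.231251 = (0.304269 + 0.106351) / 0.231251 = 1.775648
d₂ = d₁ − σ√T = 1.775648 − 0.231251 = 1.544397
e^{−rT} = 0.923474
N(−d₁) = 0.037895,  N(−d₂) = 0.061246
Put price V = K·e^{−rT}·N(−d₂) − S·N(−d₁) = 9.747401 − 8.853513 = 0.893889
φ(d₁) = (1/√(2π))·e^{−d₁²/2} = 0.082463
ν = S·φ(d₁)·√T = 19.996665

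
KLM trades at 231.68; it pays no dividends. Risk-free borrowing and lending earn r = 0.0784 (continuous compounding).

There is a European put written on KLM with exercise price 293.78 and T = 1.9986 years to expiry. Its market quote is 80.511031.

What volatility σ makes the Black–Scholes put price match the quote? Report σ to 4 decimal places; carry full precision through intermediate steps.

At σ = 0.5289 the Black–Scholes value reproduces the quote:
σ√T = 0.5289·√1.9986 = 0.747716
d₁ = (ln(S/K) + (r+σ²/2)T) / (σ√T) = (ln(231.68/293.78) + (0.0784+0.5289²/2)·1.9986) / 0.747716 = (-0.237474 + 0.436230) / 0.747716 = 0.265817
d₂ = d₁ − σ√T = 0.265817 − 0.747716 = -0.481899
e^{−rT} = 0.854969
N(−d₁) = 0.395190,  N(−d₂) = 0.685061
V = K·e^{−rT}·N(−d₂) − S·N(−d₁) = 172.068667 − 91.557636 = 80.511031 (matching the quote); vega is positive throughout, so no other σ reproduces this price

sigma = 0.5289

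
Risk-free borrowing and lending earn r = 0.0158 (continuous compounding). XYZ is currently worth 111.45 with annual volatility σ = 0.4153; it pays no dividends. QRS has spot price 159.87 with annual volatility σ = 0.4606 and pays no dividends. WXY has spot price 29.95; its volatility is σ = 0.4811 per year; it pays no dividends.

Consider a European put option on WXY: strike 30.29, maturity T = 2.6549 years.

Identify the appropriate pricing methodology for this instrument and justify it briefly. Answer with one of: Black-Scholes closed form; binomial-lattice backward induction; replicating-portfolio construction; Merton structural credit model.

framework: Black-Scholes closed form

Key observation: a European claim on WXY (strike 30.29) — a lognormal (GBM) underlying with constant rate and volatility — has an exact closed-form value; no lattice or capital structure is involved.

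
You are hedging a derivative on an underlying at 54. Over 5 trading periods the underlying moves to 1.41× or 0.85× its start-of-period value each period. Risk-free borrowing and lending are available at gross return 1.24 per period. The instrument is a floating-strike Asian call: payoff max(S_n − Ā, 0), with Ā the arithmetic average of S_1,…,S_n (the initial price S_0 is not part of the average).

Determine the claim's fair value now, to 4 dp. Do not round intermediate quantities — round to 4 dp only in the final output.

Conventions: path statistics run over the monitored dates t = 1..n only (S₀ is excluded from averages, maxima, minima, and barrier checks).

price = 17.5150

Risk-neutral up-probability p* = (R−d)/(u−d) = (1.24−0.85)/(1.41−0.85) = 0.6964; the claim prices as the p*-weighted sum of path payoffs discounted by R^5.
Enumerate all 2^5 = 32 price paths (U = up ×1.41, D = down ×0.85); each path with k up-moves has probability p*^k·(1−p*)^(5−k).
DDDDD: Ā=34.0452, payoff=0.0000, prob=0.002578
UDDDD: Ā=56.4750, payoff=0.0000, prob=0.005915
DUDDD: Ā=50.4270, payoff=0.0000, prob=0.005915
UUDDD: Ā=83.6496, payoff=0.0000, prob=0.013569
DDUDD: Ā=45.2862, payoff=0.0000, prob=0.005915
UDUDD: Ā=75.1219, payoff=0.0000, prob=0.013569
DUUDD: Ā=69.0739, payoff=0.0000, prob=0.013569
UUUDD: Ā=114.5814, payoff=0.0000, prob=0.031128
DDDUD: Ā=40.9166, payoff=0.0000, prob=0.005915
UDDUD: Ā=67.8733, payoff=0.0000, prob=0.013569
DUDUD: Ā=61.8253, payoff=4.1055, prob=0.013569
UUDUD: Ā=102.5573, payoff=6.8103, prob=0.031128
DDUUD: Ā=56.6845, payoff=9.2463, prob=0.013569
UDUUD: Ā=94.0297, payoff=15.3380, prob=0.031128
DUUUD: Ā=87.9817, payoff=21.3860, prob=0.031128
UUUUD: Ā=145.9460, payoff=35.4756, prob=0.071411
DDDDU: Ā=37.2023, payoff=2.5432, prob=0.005915
UDDDU: Ā=61.7121, payoff=4.2188, prob=0.013569
DUDDU: Ā=55.6641, payoff=10.2668, prob=0.013569
UUDDU: Ā=92.3369, payoff=17.0308, prob=0.031128
DDUDU: Ā=50.5233, payoff=15.4076, prob=0.013569
UDUDU: Ā=83.8092, payoff=25.5584, prob=0.031128
DUUDU: Ā=77.7612, payoff=31.6064, prob=0.031128
UUUDU: Ā=128.9922, payoff=52.4295, prob=0.071411
DDDUU: Ā=46.1536, payoff=19.7772, prob=0.013569
UDDUU: Ā=76.5607, payoff=32.8070, prob=0.031128
DUDUU: Ā=70.5127, payoff=38.8550, prob=0.031128
UUDUU: Ā=116.9681, payoff=64.4535, prob=0.071411
DDUUU: Ā=65.3719, payoff=43.9958, prob=0.031128
UDUUU: Ā=108.4405, payoff=72.9812, prob=0.071411
DUUUU: Ā=102.3925, payoff=79.0292, prob=0.071411
UUUUU: Ā=169.8510, payoff=131.0955, prob=0.163826
Price = Σ prob·payoff / R^5 = 51.347318 / 2.931625 = 17.5150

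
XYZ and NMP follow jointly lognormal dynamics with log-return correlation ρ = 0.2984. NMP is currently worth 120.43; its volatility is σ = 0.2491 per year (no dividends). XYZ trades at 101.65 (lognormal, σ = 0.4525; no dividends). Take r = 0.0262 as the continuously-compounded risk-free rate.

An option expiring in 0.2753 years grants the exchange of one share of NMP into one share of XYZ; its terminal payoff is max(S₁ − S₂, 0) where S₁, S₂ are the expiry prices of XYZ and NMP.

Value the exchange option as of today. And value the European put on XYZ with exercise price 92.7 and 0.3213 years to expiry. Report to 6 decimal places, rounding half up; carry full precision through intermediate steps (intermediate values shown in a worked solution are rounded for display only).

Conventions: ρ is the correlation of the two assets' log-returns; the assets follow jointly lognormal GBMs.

exchange price = 3.546989
price(XYZ put K=92.7) = 5.758084

σ_eff = √(σ₁² + σ₂² − 2ρσ₁σ₂) = √(0.4525² + 0.2491² − 2·0.2984·0.4525·0.2491) = 0.446696
d₁ = (ln(S₁/S₂) + (q₂ − q₁ + σ_eff²/2)T) / (σ_eff√T) = (ln(101.65/120.43) + (0.0 − 0.0 + 0.099769)·0.2753) / 0.234377 = -0.606147
d₂ = d₁ − σ_eff√T = -0.606147 − 0.234377 = -0.840524
N(d₁) = 0.272209,  N(d₂) = 0.200307
V = S₁·e^{−q₁T}·N(d₁) − S₂·e^{−q₂T}·N(d₂) = 27.670009 − 24.123019 = 3.546989
[vanilla: XYZ put K=92.7]
σ√T = 0.4525·√0.3213 = 0.256492
d₁ = (ln(S/K) + (r+σ²/2)T) / (σ√T) = (ln(101.65/92.7) + (0.0262+0.4525²/2)·0.3213) / 0.256492 = (0.092167 + 0.041312) / 0.256492 = 0.520403
d₂ = d₁ − σ√T = 0.520403 − 0.256492 = 0.263911
e^{−rT} = 0.991617
N(−d₁) = 0.301391,  N(−d₂) = 0.395924
price = K·e^{−rT}·N(−d₂) − S·N(−d₁) = 36.394520 − 30.636435 = 5.758084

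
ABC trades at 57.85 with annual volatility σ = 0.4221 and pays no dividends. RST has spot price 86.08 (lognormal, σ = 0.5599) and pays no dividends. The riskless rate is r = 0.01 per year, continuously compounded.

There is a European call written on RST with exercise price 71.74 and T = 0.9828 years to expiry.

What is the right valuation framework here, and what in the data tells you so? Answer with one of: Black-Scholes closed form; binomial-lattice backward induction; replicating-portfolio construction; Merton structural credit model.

Key observation: the strike-71.74 call on RST is European-exercise on a continuously-modelled lognormal underlying, so its value is a single closed-form evaluation.

framework: Black-Scholes closed form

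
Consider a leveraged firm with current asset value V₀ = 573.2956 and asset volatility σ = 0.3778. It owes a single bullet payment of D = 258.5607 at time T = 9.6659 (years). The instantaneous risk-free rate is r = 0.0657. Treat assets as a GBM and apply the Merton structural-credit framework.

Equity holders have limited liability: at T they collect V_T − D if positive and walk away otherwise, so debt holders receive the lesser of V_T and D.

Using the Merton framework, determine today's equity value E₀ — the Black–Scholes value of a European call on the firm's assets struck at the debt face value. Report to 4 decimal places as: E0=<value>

E0=452.1090

Equity is a call on the firm's assets struck at D = 258.5607:
d₁ = [ln(V₀/D) + (r + σ²/2)T] / (σ√T)
   = [ln(573.2956/258.5607) + (0.0657 + 0.5·0.3778²)·9.6659] / (0.3778·√9.6659)
   = [0.796271 + 1.324870] / 1.174581 = 1.805870
d₂ = d₁ − σ√T = 1.805870 − 1.174581 = 0.631289
N(d₁) = 0.964531,  N(d₂) = 0.736074,  e^(−rT) = 0.529909
E₀ = V₀·N(d₁) − D·e^(−rT)·N(d₂)
   = 573.2956·0.964531 − 258.5607·0.529909·0.736074 = 452.108964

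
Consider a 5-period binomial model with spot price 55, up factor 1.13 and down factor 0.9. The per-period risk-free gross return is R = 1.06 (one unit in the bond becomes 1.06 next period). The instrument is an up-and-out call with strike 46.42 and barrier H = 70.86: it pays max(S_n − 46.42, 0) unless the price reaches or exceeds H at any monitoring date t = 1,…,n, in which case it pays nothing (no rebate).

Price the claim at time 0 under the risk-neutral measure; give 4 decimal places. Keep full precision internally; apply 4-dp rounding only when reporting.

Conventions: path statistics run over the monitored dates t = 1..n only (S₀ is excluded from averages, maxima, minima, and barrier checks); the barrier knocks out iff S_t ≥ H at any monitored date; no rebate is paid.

price = 2.9842

Under the martingale measure an up-move has probability p* = 0.6957; value the claim as the probability-weighted average of per-path payoffs, discounted 5 periods at R = 1.06.
Enumerate all 2^5 = 32 price paths (U = up ×1.13, D = down ×0.9); each path with k up-moves has probability p*^k·(1−p*)^(5−k).
DDDDD: M=49.5000, payoff=0.0000, prob=0.002611
UDDDD: M=62.1500, payoff=0.0000, prob=0.005969
DUDDD: M=55.9350, payoff=0.0000, prob=0.005969
UUDDD: M=70.2295, payoff=4.7773, prob=0.013643
DDUDD: M=50.3415, payoff=0.0000, prob=0.005969
UDUDD: M=63.2066, payoff=4.7773, prob=0.013643
DUUDD: M=63.2066, payoff=4.7773, prob=0.013643
UUUDD: M=79.3593, payoff=0.0000, prob=0.031183
DDDUD: M=49.5000, payoff=0.0000, prob=0.005969
UDDUD: M=62.1500, payoff=4.7773, prob=0.013643
DUDUD: M=56.8859, payoff=4.7773, prob=0.013643
UUDUD: M=71.4234, payoff=0.0000, prob=0.031183
DDUUD: M=56.8859, payoff=4.7773, prob=0.013643
UDUUD: M=71.4234, payoff=0.0000, prob=0.031183
DUUUD: M=71.4234, payoff=0.0000, prob=0.031183
UUUUD: M=89.6760, payoff=0.0000, prob=0.071275
DDDDU: M=49.5000, payoff=0.0000, prob=0.005969
UDDDU: M=62.1500, payoff=4.7773, prob=0.013643
DUDDU: M=55.9350, payoff=4.7773, prob=0.013643
UUDDU: M=70.2295, payoff=17.8611, prob=0.031183
DDUDU: M=51.1973, payoff=4.7773, prob=0.013643
UDUDU: M=64.2811, payoff=17.8611, prob=0.031183
DUUDU: M=64.2811, payoff=17.8611, prob=0.031183
UUUDU: M=80.7084, payoff=0.0000, prob=0.071275
DDDUU: M=51.1973, payoff=4.7773, prob=0.013643
UDDUU: M=64.2811, payoff=17.8611, prob=0.031183
DUDUU: M=64.2811, payoff=17.8611, prob=0.031183
UUDUU: M=80.7084, payoff=0.0000, prob=0.071275
DDUUU: M=64.2811, payoff=17.8611, prob=0.031183
UDUUU: M=80.7084, payoff=0.0000, prob=0.071275
DUUUU: M=80.7084, payoff=0.0000, prob=0.071275
UUUUU: M=101.3339, payoff=0.0000, prob=0.162915
Price = Σ prob·payoff / R^5 = 3.993506 / 1.338226 = 2.9842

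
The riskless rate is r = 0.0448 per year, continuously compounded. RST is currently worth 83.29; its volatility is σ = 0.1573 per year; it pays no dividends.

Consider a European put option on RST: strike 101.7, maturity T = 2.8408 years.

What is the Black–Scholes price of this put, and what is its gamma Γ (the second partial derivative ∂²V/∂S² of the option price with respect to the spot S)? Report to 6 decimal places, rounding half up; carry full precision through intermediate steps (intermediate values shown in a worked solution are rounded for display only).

σ√T = 0.1573·√2.8408 = 0.265124
d₁ = (ln(S/K) + (r+σ²/2)T) / (σ√T) = (ln(83.29/101.7) + (0.0448+0.1573²/2)·2.8408) / 0.265124 = (-0.199699 + 0.162413) / 0.265124 = -0.140635
d₂ = d₁ − σ√T = -0.140635 − 0.265124 = -0.405759
e^{−rT} = 0.880498
N(−d₁) = 0.555921,  N(−d₂) = 0.657540
Put price V = K·e^{−rT}·N(−d₂) − S·N(−d₁) = 58.880489 − 46.302634 = 12.577856
φ(d₁) = (1/√(2π))·e^{−d₁²/2} = 0.395017
Γ = φ(d₁) / (S·σ·√T) = 0.017888

price = 12.577856
Γ = 0.017888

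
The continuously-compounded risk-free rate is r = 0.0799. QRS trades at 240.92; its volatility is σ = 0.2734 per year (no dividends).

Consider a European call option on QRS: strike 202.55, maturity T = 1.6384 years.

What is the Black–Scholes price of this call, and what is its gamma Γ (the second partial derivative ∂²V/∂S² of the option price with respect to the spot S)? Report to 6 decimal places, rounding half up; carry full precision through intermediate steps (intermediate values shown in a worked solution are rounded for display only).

price = 70.835701
Γ = 0.002742

σ√T = 0.2734·√1.6384 = 0.349952
d₁ = (ln(S/K) + (r+σ²/2)T) / (σ√T) = (ln(240.92/202.55) + (0.0799+0.2734²/2)·1.6384) / 0.349952 = (0.173478 + 0.192141) / 0.349952 = 1.044770
d₂ = d₁ − σ√T = 1.044770 − 0.349952 = 0.694818
e^{−rT} = 0.877298
N(d₁) = 0.851935,  N(d₂) = 0.756415
Call price V = S·N(d₁) − K·e^{−rT}·N(d₂) = 205.248293 − 134.412592 = 70.835701
φ(d₁) = (1/√(2π))·e^{−d₁²/2} = 0.231145
Γ = φ(d₁) / (S·σ·√T) = 0.002742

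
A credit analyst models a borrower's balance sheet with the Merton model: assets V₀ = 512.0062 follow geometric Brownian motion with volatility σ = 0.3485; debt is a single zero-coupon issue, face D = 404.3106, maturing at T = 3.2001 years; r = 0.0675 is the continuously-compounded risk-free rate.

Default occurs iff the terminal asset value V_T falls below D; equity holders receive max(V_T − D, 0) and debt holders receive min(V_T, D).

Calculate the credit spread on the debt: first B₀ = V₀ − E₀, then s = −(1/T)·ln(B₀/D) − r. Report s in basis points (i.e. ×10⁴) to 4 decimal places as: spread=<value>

Equity is a call on the firm's assets struck at D = 404.3106:
d₁ = [ln(V₀/D) + (r + σ²/2)T] / (σ√T)
   = [ln(512.0062/404.3106) + (0.0675 + 0.5·0.3485²)·3.2001] / (0.3485·√3.2001)
   = [0.236153 + 0.410336] / 0.623425 = 1.036996
d₂ = d₁ − σ√T = 1.036996 − 0.623425 = 0.413571
N(d₁) = 0.850131,  N(d₂) = 0.660406,  e^(−rT) = 0.805730
E₀ = V₀·N(d₁) − D·e^(−rT)·N(d₂)
   = 512.0062·0.850131 − 404.3106·0.805730·0.660406 = 220.135282
B₀ = V₀ − E₀ = 512.0062 − 220.135282 = 291.870918
spread = −(1/T)·ln(B₀/D) − r = −(1/3.2001)·ln(291.870918/404.3106) − 0.0675 = 0.03433174
in basis points: 0.03433174 × 10⁴ = 343.3174 bp

spread=343.3174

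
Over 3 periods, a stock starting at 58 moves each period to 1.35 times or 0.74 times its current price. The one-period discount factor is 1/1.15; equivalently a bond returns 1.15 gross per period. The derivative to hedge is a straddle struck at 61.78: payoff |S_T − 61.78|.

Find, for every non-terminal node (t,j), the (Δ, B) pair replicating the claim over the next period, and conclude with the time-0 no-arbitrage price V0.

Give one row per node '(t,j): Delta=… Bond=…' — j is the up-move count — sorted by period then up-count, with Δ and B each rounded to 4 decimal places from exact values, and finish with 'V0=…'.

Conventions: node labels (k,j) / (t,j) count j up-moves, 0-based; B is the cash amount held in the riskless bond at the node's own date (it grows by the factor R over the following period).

Since d<R<u, set p* = (R−d)/(u−d) = 0.6721; price each node as the discounted p*-expectation of its children.
At maturity the claim pays: V(3,0)=38.2770, V(3,1)=18.9029, V(3,2)=16.4417, V(3,3)=80.9218
Node (2,0) S=31.7608: V=(p*·18.9029+(1−p*)·38.2770)/1.15=21.9609; Δ=(18.9029−38.2770)/(42.8771−23.5030)=-1.0000; B=V−Δ·S=53.7217
Node (2,1) S=57.9420: V=(p*·16.4417+(1−p*)·18.9029)/1.15=14.9988; Δ=(16.4417−18.9029)/(78.2217−42.8771)=-0.0696; B=V−Δ·S=19.0336
Node (2,2) S=105.7050: V=(p*·80.9218+(1−p*)·16.4417)/1.15=51.9833; Δ=(80.9218−16.4417)/(142.7018−78.2217)=1.0000; B=V−Δ·S=-53.7217
Node (1,0) S=42.9200: V=(p*·14.9988+(1−p*)·21.9609)/1.15=15.0274; Δ=(14.9988−21.9609)/(57.9420−31.7608)=-0.2659; B=V−Δ·S=26.4407
Node (1,1) S=78.3000: V=(p*·51.9833+(1−p*)·14.9988)/1.15=34.6585; Δ=(51.9833−14.9988)/(105.7050−57.9420)=0.7743; B=V−Δ·S=-25.9718
Node (0,0) S=58.0000: V=(p*·34.6585+(1−p*)·15.0274)/1.15=24.5409; Δ=(34.6585−15.0274)/(78.3000−42.9200)=0.5549; B=V−Δ·S=-7.6412
Sanity check at the root: Δ(0,0)·S0 + B(0,0) reproduces V0 = 24.5409.

(0,0): Delta=0.5549 Bond=-7.6412
(1,0): Delta=-0.2659 Bond=26.4407
(1,1): Delta=0.7743 Bond=-25.9718
(2,0): Delta=-1.0000 Bond=53.7217
(2,1): Delta=-0.0696 Bond=19.0336
(2,2): Delta=1.0000 Bond=-53.7217
V0=24.5409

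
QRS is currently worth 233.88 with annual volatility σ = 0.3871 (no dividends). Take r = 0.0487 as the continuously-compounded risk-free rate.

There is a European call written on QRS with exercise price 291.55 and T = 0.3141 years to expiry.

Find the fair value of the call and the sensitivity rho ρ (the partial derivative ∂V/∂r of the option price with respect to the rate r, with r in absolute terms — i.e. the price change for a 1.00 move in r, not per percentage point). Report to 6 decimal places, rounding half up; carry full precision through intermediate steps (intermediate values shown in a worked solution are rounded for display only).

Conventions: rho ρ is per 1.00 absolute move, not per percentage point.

price = 5.172482
ρ = 13.164110

σ√T = 0.3871·√0.3141 = 0.216949
d₁ = (ln(S/K) + (r+σ²/2)T) / (σ√T) = (ln(233.88/291.55) + (0.0487+0.3871²/2)·0.3141) / 0.216949 = (-0.220403 + 0.038830) / 0.216949 = -0.836941
d₂ = d₁ − σ√T = -0.836941 − 0.216949 = -1.053890
e^{−rT} = 0.984820
N(d₁) = 0.201313,  N(d₂) = 0.145967
Call price V = S·N(d₁) − K·e^{−rT}·N(d₂) = 47.083051 − 41.910569 = 5.172482
ρ = K·T·e^{−rT}·N(d₂) = 13.164110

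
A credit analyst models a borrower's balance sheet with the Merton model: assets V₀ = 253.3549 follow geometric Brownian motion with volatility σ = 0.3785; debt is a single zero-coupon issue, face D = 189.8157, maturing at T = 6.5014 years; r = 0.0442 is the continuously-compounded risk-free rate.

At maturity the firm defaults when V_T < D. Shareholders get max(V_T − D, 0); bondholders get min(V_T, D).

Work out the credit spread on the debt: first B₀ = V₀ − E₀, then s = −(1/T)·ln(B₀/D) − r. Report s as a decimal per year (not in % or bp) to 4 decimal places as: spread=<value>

Apply the equity-as-call identities (strike 189.8157, horizon 6.5014 years):
d₁ = [ln(V₀/D) + (r + σ²/2)T] / (σ√T)
   = [ln(253.3549/189.8157) + (0.0442 + 0.5·0.3785²)·6.5014] / (0.3785·√6.5014)
   = [0.288738 + 0.753064] / 0.965093 = 1.079483
d₂ = d₁ − σ√T = 1.079483 − 0.965093 = 0.114390
N(d₁) = 0.859814,  N(d₂) = 0.545536,  e^(−rT) = 0.750240
E₀ = V₀·N(d₁) − D·e^(−rT)·N(d₂)
   = 253.3549·0.859814 − 189.8157·0.750240·0.545536 = 140.149752
B₀ = V₀ − E₀ = 253.3549 − 140.149752 = 113.205148
spread = −(1/T)·ln(B₀/D) − r = −(1/6.5014)·ln(113.205148/189.8157) − 0.0442 = 0.03529856

spread=0.0353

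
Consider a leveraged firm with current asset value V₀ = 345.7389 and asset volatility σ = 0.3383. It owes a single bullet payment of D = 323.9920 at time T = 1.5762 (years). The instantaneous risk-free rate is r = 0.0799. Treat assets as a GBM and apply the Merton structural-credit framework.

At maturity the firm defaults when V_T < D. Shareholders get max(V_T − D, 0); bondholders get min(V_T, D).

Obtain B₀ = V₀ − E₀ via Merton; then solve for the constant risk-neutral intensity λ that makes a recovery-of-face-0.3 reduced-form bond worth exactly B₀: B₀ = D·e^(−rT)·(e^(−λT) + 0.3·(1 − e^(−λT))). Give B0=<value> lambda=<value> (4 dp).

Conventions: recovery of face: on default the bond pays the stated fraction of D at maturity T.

Apply the equity-as-call identities (strike 323.9920, horizon 1.5762 years):
d₁ = [ln(V₀/D) + (r + σ²/2)T] / (σ√T)
   = [ln(345.7389/323.9920) + (0.0799 + 0.5·0.3383²)·1.5762] / (0.3383·√1.5762)
   = [0.064965 + 0.216134] / 0.424725 = 0.661838
d₂ = d₁ − σ√T = 0.661838 − 0.424725 = 0.237113
N(d₁) = 0.745962,  N(d₂) = 0.593715,  e^(−rT) = 0.881669
E₀ = V₀·N(d₁) − D·e^(−rT)·N(d₂)
   = 345.7389·0.745962 − 323.9920·0.881669·0.593715 = 88.311182
B₀ = V₀ − E₀ = 345.7389 − 88.311182 = 257.427718
e^(−λT) = (B₀·e^(rT)/D − 0.3)/(1 − 0.3) = (257.4277·1.134212/323.9920 − 0.3)/0.7 = 0.85883980
λ = −ln(0.85883980)/1.5762 = 0.096544

B0=257.4277 lambda=0.0965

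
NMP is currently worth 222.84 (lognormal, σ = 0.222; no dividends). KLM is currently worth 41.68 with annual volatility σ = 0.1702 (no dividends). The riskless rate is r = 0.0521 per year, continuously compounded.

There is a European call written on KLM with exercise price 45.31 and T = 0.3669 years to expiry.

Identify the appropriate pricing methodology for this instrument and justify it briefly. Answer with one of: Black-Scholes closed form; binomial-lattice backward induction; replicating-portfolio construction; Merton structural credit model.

Key observation: with KLM following a GBM at constant σ and r, the European call struck at 45.31 prices in closed form — nothing here needs a stepwise model or a balance sheet.

framework: Black-Scholes closed form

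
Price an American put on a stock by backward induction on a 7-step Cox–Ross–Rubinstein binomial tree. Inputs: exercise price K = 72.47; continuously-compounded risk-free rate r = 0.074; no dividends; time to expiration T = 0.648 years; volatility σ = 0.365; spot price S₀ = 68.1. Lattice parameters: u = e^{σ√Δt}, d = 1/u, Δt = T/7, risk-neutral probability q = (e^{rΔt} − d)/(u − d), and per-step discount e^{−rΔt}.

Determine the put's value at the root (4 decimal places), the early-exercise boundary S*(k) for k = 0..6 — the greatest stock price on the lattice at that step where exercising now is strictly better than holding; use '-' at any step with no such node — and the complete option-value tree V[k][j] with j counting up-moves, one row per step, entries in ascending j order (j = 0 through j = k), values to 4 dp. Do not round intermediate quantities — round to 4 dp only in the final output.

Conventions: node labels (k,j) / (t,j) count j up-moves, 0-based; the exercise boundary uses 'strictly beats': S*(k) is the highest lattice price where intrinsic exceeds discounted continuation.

params: Δt=0.09257 u=1.11745 d=0.89489 q=0.50315 e^(-rΔt)=0.99317
t_7 payoffs: 41.1704 33.3861 23.6657 11.5279 0.0000 0.0000 0.0000 0.0000
t_6: node(6,0) S=34.9758 payoff=37.4942 vs cont=36.9994 → 37.4942 [stop]  node(6,1) S=43.6745 payoff=28.7955 vs cont=28.3008 → 28.7955 [stop]  node(6,2) S=54.5365 payoff=17.9335 vs cont=17.4387 → 17.9335 [stop]  node(6,3) S=68.1000 payoff=4.3700 vs cont=5.6885 → 5.6885 [wait]  node(6,4) S=85.0368 payoff=0.0000 vs cont=0.0000 → 0.0000 [wait]  node(6,5) S=106.1858 payoff=0.0000 vs cont=0.0000 → 0.0000 [wait]  node(6,6) S=132.5947 payoff=0.0000 vs cont=0.0000 → 0.0000 [wait]  ⇒ S*(6)=54.5365
t_5: node(5,0) S=39.0839 payoff=33.3861 vs cont=32.8913 → 33.3861 [stop]  node(5,1) S=48.8043 payoff=23.6657 vs cont=23.1710 → 23.6657 [stop]  node(5,2) S=60.9421 payoff=11.5279 vs cont=11.6921 → 11.6921 [wait]  node(5,3) S=76.0986 payoff=0.0000 vs cont=2.8071 → 2.8071 [wait]  node(5,4) S=95.0247 payoff=0.0000 vs cont=0.0000 → 0.0000 [wait]  node(5,5) S=118.6578 payoff=0.0000 vs cont=0.0000 → 0.0000 [wait]  ⇒ S*(5)=48.8043
t_4: node(4,0) S=43.6745 payoff=28.7955 vs cont=28.3008 → 28.7955 [stop]  node(4,1) S=54.5365 payoff=17.9335 vs cont=17.5208 → 17.9335 [stop]  node(4,2) S=68.1000 payoff=4.3700 vs cont=7.1723 → 7.1723 [wait]  node(4,3) S=85.0368 payoff=0.0000 vs cont=1.3852 → 1.3852 [wait]  node(4,4) S=106.1858 payoff=0.0000 vs cont=0.0000 → 0.0000 [wait]  ⇒ S*(4)=54.5365
t_3: node(3,0) S=48.8043 payoff=23.6657 vs cont=23.1710 → 23.6657 [stop]  node(3,1) S=60.9421 payoff=11.5279 vs cont=12.4335 → 12.4335 [wait]  node(3,2) S=76.0986 payoff=0.0000 vs cont=4.2314 → 4.2314 [wait]  node(3,3) S=95.0247 payoff=0.0000 vs cont=0.6835 → 0.6835 [wait]  ⇒ S*(3)=48.8043
t_2: node(2,0) S=54.5365 payoff=17.9335 vs cont=17.8913 → 17.9335 [stop]  node(2,1) S=68.1000 payoff=4.3700 vs cont=8.2499 → 8.2499 [wait]  node(2,2) S=85.0368 payoff=0.0000 vs cont=2.4296 → 2.4296 [wait]  ⇒ S*(2)=54.5365
t_1: node(1,0) S=60.9421 payoff=11.5279 vs cont=12.9720 → 12.9720 [wait]  node(1,1) S=76.0986 payoff=0.0000 vs cont=5.2851 → 5.2851 [wait]  ⇒ S*(1)=-
t_0: node(0,0) S=68.1000 payoff=4.3700 vs cont=9.0422 → 9.0422 [wait]  ⇒ S*(0)=-

price = 9.0422
boundary = - - 54.5365 48.8043 54.5365 48.8043 54.5365
tree:
9.0422
12.9720 5.2851
17.9335 8.2499 2.4296
23.6657 12.4335 4.2314 0.6835
28.7955 17.9335 7.1723 1.3852 0.0000
33.3861 23.6657 11.6921 2.8071 0.0000 0.0000
37.4942 28.7955 17.9335 5.6885 0.0000 0.0000 0.0000
41.1704 33.3861 23.6657 11.5279 0.0000 0.0000 0.0000 0.0000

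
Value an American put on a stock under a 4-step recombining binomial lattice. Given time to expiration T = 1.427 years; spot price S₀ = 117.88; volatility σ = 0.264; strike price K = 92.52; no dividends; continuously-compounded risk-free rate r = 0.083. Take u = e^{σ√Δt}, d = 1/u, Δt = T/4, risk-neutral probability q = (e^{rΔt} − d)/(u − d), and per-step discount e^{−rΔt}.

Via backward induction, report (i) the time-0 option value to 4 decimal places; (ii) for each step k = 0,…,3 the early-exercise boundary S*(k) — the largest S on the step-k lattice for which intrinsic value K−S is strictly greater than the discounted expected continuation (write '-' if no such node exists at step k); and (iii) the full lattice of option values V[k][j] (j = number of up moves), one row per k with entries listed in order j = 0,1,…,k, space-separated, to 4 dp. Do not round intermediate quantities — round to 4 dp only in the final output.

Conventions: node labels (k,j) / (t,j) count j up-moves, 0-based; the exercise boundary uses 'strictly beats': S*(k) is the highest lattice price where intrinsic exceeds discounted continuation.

price = 2.3797
boundary = - - - 73.4509
tree:
2.3797
4.8602 0.5240
9.7460 1.2146 0.0000
19.0691 2.8149 0.0000 0.0000
29.7841 6.5240 0.0000 0.0000 0.0000

params: Δt=0.35675 u=1.17080 d=0.85412 q=0.55556 e^(-rΔt)=0.97082
t_4 payoffs: 29.7841 6.5240 0.0000 0.0000 0.0000
t_3: node(3,0) S=73.4509 payoff=19.0691 vs cont=16.3697 → 19.0691 [stop]  node(3,1) S=100.6837 payoff=0.0000 vs cont=2.8149 → 2.8149 [wait]  node(3,2) S=138.0134 payoff=0.0000 vs cont=0.0000 → 0.0000 [wait]  node(3,3) S=189.1835 payoff=0.0000 vs cont=0.0000 → 0.0000 [wait]  ⇒ S*(3)=73.4509
t_2: node(2,0) S=85.9960 payoff=6.5240 vs cont=9.7460 → 9.7460 [wait]  node(2,1) S=117.8800 payoff=0.0000 vs cont=1.2146 → 1.2146 [wait]  node(2,2) S=161.5854 payoff=0.0000 vs cont=0.0000 → 0.0000 [wait]  ⇒ S*(2)=-
t_1: node(1,0) S=100.6837 payoff=0.0000 vs cont=4.8602 → 4.8602 [wait]  node(1,1) S=138.0134 payoff=0.0000 vs cont=0.5240 → 0.5240 [wait]  ⇒ S*(1)=-
t_0: node(0,0) S=117.8800 payoff=0.0000 vs cont=2.3797 → 2.3797 [wait]  ⇒ S*(0)=-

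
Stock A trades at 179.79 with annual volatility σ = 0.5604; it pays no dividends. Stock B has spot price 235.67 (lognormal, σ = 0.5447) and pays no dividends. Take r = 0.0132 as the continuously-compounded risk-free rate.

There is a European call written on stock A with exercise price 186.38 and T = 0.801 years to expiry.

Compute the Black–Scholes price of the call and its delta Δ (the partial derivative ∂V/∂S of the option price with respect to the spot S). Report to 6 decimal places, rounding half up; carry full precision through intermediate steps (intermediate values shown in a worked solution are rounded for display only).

price = 33.789431
Δ = 0.579292

σ√T = 0.5604·√0.801 = 0.501550
d₁ = (ln(S/K) + (r+σ²/2)T) / (σ√T) = (ln(179.79/186.38) + (0.0132+0.5604²/2)·0.801) / 0.501550 = (-0.035998 + 0.136349) / 0.501550 = 0.200082
d₂ = d₁ − σ√T = 0.200082 − 0.501550 = -0.301468
e^{−rT} = 0.989482
N(d₁) = 0.579292,  N(d₂) = 0.381529
Call price V = S·N(d₁) − K·e^{−rT}·N(d₂) = 104.150900 − 70.361470 = 33.789431
Δ = N(d₁) = 0.579292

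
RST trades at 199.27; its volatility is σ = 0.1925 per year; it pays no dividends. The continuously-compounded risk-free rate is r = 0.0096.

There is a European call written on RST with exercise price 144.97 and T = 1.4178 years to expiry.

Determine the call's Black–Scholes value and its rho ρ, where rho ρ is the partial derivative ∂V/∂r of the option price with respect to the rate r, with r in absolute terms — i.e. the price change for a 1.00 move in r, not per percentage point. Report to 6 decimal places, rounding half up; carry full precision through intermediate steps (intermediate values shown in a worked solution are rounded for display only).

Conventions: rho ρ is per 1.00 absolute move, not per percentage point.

σ√T = 0.1925·√1.4178 = 0.229212
d₁ = (ln(S/K) + (r+σ²/2)T) / (σ√T) = (ln(199.27/144.97) + (0.0096+0.1925²/2)·1.4178) / 0.229212 = (0.318134 + 0.039880) / 0.229212 = 1.561930
d₂ = d₁ − σ√T = 1.561930 − 0.229212 = 1.332718
e^{−rT} = 0.986481
N(d₁) = 0.940848,  N(d₂) = 0.908688
Call price V = S·N(d₁) − K·e^{−rT}·N(d₂) = 187.482744 − 129.951625 = 57.531119
ρ = K·T·e^{−rT}·N(d₂) = 184.245414

price = 57.531119
ρ = 184.245414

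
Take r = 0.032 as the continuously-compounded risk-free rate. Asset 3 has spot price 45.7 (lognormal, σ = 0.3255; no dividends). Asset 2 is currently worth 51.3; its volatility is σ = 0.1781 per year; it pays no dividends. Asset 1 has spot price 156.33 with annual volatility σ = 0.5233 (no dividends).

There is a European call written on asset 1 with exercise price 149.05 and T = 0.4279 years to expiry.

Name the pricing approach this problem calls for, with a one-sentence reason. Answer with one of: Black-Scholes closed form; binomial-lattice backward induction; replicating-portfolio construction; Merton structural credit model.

Key observation: with asset 1 following a GBM at constant σ and r, the European call struck at 149.05 prices in closed form — nothing here needs a stepwise model or a balance sheet.

framework: Black-Scholes closed form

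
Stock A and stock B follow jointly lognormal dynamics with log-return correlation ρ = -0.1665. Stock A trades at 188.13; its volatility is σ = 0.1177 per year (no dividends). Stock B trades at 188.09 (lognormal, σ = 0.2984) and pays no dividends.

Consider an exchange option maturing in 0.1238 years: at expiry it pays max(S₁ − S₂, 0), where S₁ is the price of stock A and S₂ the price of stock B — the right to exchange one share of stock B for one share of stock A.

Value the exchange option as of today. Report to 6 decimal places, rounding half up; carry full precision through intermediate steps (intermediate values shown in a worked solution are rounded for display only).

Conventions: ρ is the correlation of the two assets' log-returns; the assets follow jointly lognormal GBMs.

exchange price = 8.953101

σ_eff = √(σ₁² + σ₂² − 2ρσ₁σ₂) = √(0.1177² + 0.2984² − 2·-0.1665·0.1177·0.2984) = 0.338513
d₁ = (ln(S₁/S₂) + (q₂ − q₁ + σ_eff²/2)T) / (σ_eff√T) = (ln(188.13/188.09) + (0.0 − 0.0 + 0.057296)·0.1238) / 0.119107 = 0.061339
d₂ = d₁ − σ_eff√T = 0.061339 − 0.119107 = -0.057768
N(d₁) = 0.524455,  N(d₂) = 0.476967
V = S₁·e^{−q₁T}·N(d₁) − S₂·e^{−q₂T}·N(d₂) = 98.665766 − 89.712665 = 8.953101
Key observation: the rate r is irrelevant here: denominating values in stock B turns the exchange into a ratio option on S₁/S₂, and discounting at r drops out.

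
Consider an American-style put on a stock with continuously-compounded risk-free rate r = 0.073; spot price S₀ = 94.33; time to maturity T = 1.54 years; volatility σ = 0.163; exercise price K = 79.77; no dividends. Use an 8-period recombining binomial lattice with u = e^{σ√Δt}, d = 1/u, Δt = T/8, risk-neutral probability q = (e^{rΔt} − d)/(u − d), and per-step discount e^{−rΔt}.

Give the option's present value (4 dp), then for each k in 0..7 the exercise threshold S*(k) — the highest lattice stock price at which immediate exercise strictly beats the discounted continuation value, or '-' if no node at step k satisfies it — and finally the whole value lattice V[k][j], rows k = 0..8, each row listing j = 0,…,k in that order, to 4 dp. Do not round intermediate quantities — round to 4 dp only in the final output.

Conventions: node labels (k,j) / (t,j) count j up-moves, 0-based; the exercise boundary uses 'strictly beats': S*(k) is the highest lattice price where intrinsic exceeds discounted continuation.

Δt=0.19250  u=1.07414  d=0.93098  q=0.58099  discount=0.98605
step 8 (expiry): payoffs max(K−S,0) = 26.5374 18.3520 8.9079 0.0000 0.0000 0.0000 0.0000 0.0000 0.0000
step 7: (k=7,j=0): S=57.1790, K−S=22.5910, hold=21.4778 ⇒ V=22.5910 exercise | (k=7,j=1): S=65.9713, K−S=13.7987, hold=12.6856 ⇒ V=13.7987 exercise | (k=7,j=2): S=76.1155, K−S=3.6545, hold=3.6805 ⇒ V=3.6805 continue | (k=7,j=3): S=87.8195, K−S=0.0000, hold=0.0000 ⇒ V=0.0000 continue | (k=7,j=4): S=101.3232, K−S=0.0000, hold=0.0000 ⇒ V=0.0000 continue | (k=7,j=5): S=116.9033, K−S=0.0000, hold=0.0000 ⇒ V=0.0000 continue | (k=7,j=6): S=134.8791, K−S=0.0000, hold=0.0000 ⇒ V=0.0000 continue | (k=7,j=7): S=155.6190, K−S=0.0000, hold=0.0000 ⇒ V=0.0000 continue  boundary S*=65.9713
step 6: (k=6,j=0): S=61.4180, K−S=18.3520, hold=17.2388 ⇒ V=18.3520 exercise | (k=6,j=1): S=70.8621, K−S=8.9079, hold=7.8096 ⇒ V=8.9079 exercise | (k=6,j=2): S=81.7583, K−S=0.0000, hold=1.5207 ⇒ V=1.5207 continue | (k=6,j=3): S=94.3300, K−S=0.0000, hold=0.0000 ⇒ V=0.0000 continue | (k=6,j=4): S=108.8348, K−S=0.0000, hold=0.0000 ⇒ V=0.0000 continue | (k=6,j=5): S=125.5700, K−S=0.0000, hold=0.0000 ⇒ V=0.0000 continue | (k=6,j=6): S=144.8784, K−S=0.0000, hold=0.0000 ⇒ V=0.0000 continue  boundary S*=70.8621
step 5: (k=5,j=0): S=65.9713, K−S=13.7987, hold=12.6856 ⇒ V=13.7987 exercise | (k=5,j=1): S=76.1155, K−S=3.6545, hold=4.5516 ⇒ V=4.5516 continue | (k=5,j=2): S=87.8195, K−S=0.0000, hold=0.6283 ⇒ V=0.6283 continue | (k=5,j=3): S=101.3232, K−S=0.0000, hold=0.0000 ⇒ V=0.0000 continue | (k=5,j=4): S=116.9033, K−S=0.0000, hold=0.0000 ⇒ V=0.0000 continue | (k=5,j=5): S=134.8791, K−S=0.0000, hold=0.0000 ⇒ V=0.0000 continue  boundary S*=65.9713
step 4: (k=4,j=0): S=70.8621, K−S=8.9079, hold=8.3087 ⇒ V=8.9079 exercise | (k=4,j=1): S=81.7583, K−S=0.0000, hold=2.2405 ⇒ V=2.2405 continue | (k=4,j=2): S=94.3300, K−S=0.0000, hold=0.2596 ⇒ V=0.2596 continue | (k=4,j=3): S=108.8348, K−S=0.0000, hold=0.0000 ⇒ V=0.0000 continue | (k=4,j=4): S=125.5700, K−S=0.0000, hold=0.0000 ⇒ V=0.0000 continue  boundary S*=70.8621
step 3: (k=3,j=0): S=76.1155, K−S=3.6545, hold=4.9640 ⇒ V=4.9640 continue | (k=3,j=1): S=87.8195, K−S=0.0000, hold=1.0744 ⇒ V=1.0744 continue | (k=3,j=2): S=101.3232, K−S=0.0000, hold=0.1073 ⇒ V=0.1073 continue | (k=3,j=3): S=116.9033, K−S=0.0000, hold=0.0000 ⇒ V=0.0000 continue  boundary S*=-
step 2: (k=2,j=0): S=81.7583, K−S=0.0000, hold=2.6665 ⇒ V=2.6665 continue | (k=2,j=1): S=94.3300, K−S=0.0000, hold=0.5054 ⇒ V=0.5054 continue | (k=2,j=2): S=108.8348, K−S=0.0000, hold=0.0443 ⇒ V=0.0443 continue  boundary S*=-
step 1: (k=1,j=0): S=87.8195, K−S=0.0000, hold=1.3912 ⇒ V=1.3912 continue | (k=1,j=1): S=101.3232, K−S=0.0000, hold=0.2342 ⇒ V=0.2342 continue  boundary S*=-
step 0: (k=0,j=0): S=94.3300, K−S=0.0000, hold=0.7090 ⇒ V=0.7090 continue  boundary S*=-

price = 0.7090
boundary = - - - - 70.8621 65.9713 70.8621 65.9713
tree:
0.7090
1.3912 0.2342
2.6665 0.5054 0.0443
4.9640 1.0744 0.1073 0.0000
8.9079 2.2405 0.2596 0.0000 0.0000
13.7987 4.5516 0.6283 0.0000 0.0000 0.0000
18.3520 8.9079 1.5207 0.0000 0.0000 0.0000 0.0000
22.5910 13.7987 3.6805 0.0000 0.0000 0.0000 0.0000 0.0000
26.5374 18.3520 8.9079 0.0000 0.0000 0.0000 0.0000 0.0000 0.0000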